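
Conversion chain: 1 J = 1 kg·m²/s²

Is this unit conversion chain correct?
The chain is correct (no errors).

Correct: Joule is defined as kg·m²/s²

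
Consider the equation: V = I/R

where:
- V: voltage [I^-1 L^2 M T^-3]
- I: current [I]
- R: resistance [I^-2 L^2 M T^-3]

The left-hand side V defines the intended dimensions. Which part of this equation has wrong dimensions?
The right-hand side term I/R

V has dimensions [I^-1 L^2 M T^-3], but I/R has dimensions [I^3 L^-2 M^-1 T^3], so the term I/R is dimensionally wrong for V.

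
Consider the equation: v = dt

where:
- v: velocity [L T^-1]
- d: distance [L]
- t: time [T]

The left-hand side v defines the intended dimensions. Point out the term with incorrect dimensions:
The right-hand side term dt

v has dimensions [L T^-1], but dt has dimensions [L T], so the term dt is dimensionally wrong for v.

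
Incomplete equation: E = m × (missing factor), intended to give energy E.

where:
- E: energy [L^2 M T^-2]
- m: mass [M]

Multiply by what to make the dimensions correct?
v² (velocity squared), dimensions [L^2 T^-2]

E has dimensions [L^2 M T^-2] and m has dimensions [M].
The missing factor must have dimensions [L^2 M T^-2] / [M] = [L^2 T^-2], i.e. velocity squared (v²).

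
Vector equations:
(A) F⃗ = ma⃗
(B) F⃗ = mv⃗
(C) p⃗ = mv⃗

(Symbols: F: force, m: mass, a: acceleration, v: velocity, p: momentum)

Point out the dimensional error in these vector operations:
(B) F⃗ = mv⃗

(A) F⃗ = ma⃗: LHS [L M T^-2], RHS [L M T^-2] ✓ — Force and acceleration are vectors, mass is a scalar
(B) F⃗ = mv⃗: LHS [L M T^-2], RHS [L M T^-1] ✗ — mass times velocity is momentum, not force; should be ma⃗
(C) p⃗ = mv⃗: LHS [L M T^-1], RHS [L M T^-1] ✓ — mass (scalar) times velocity (vector)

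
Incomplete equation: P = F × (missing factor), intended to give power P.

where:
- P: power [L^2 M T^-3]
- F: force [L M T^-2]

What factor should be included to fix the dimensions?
v (velocity), dimensions [L T^-1]

P has dimensions [L^2 M T^-3] and F has dimensions [L M T^-2].
The missing factor must have dimensions [L^2 M T^-3] / [L M T^-2] = [L T^-1], i.e. velocity (v).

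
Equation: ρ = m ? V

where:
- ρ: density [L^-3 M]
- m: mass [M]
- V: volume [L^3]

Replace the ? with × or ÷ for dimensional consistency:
division (÷): ρ = m ÷ V

ρ [L^-3 M]; m [M]; V [L^3].
m × V → [L^3 M] ✗
m ÷ V → [L^-3 M] ✓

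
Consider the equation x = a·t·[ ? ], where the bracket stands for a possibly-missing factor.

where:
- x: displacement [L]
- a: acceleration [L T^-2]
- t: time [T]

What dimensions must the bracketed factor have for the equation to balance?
[T] — time (e.g. t)

x has dimensions [L]; a·t has dimensions [L T^-1].
The bracketed factor must supply [L] / [L T^-1] = [T].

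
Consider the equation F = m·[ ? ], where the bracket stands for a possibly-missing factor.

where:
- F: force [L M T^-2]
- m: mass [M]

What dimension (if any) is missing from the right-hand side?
[L T^-2] — acceleration (e.g. a)

F has dimensions [L M T^-2]; m has dimensions [M].
The bracketed factor must supply [L M T^-2] / [M] = [L T^-2].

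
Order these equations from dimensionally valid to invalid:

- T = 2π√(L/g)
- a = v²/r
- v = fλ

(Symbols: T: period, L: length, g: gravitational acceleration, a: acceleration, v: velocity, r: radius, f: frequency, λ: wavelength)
Dimensionally correct: T = 2π√(L/g), a = v²/r, v = fλ
Dimensionally incorrect: none
Ordered (correct first, then incorrect): T = 2π√(L/g), a = v²/r, v = fλ

- T = 2π√(L/g): LHS [T], RHS [T] → correct ✓
- a = v²/r: LHS [L T^-2], RHS [L T^-2] → correct ✓
- v = fλ: LHS [L T^-1], RHS [L T^-1] → correct ✓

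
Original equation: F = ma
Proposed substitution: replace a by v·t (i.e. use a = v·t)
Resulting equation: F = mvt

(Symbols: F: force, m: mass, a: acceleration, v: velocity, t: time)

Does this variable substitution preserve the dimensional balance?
No

[a] = [L T^-2] and [v·t] = [L]. These differ, so the substitution replaces a quantity by one of different dimensions and the result F = mvt has LHS [L M T^-2] vs RHS [L M] — inconsistent.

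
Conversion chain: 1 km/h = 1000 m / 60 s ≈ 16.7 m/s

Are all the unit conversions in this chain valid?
The chain is incorrect (it contains an error).

Incorrect: 1 h = 3600 s, not 60 s (1 km/h ≈ 0.278 m/s)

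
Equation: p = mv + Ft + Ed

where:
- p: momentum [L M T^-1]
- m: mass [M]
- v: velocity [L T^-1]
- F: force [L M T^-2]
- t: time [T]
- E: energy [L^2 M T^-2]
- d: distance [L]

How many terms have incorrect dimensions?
1

LHS p: [L M T^-1]
- mv: [L M T^-1] ✓
- Ft: [L M T^-1] ✓
- Ed: [L^3 M T^-2] ✗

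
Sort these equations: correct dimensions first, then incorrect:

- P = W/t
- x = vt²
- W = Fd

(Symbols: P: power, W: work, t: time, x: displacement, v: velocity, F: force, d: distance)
Dimensionally correct: P = W/t, W = Fd
Dimensionally incorrect: x = vt²
Ordered (correct first, then incorrect): P = W/t, W = Fd, x = vt²

- P = W/t: LHS [L^2 M T^-3], RHS [L^2 M T^-3] → correct ✓
- x = vt²: LHS [L], RHS [L T] → incorrect ✗
- W = Fd: LHS [L^2 M T^-2], RHS [L^2 M T^-2] → correct ✓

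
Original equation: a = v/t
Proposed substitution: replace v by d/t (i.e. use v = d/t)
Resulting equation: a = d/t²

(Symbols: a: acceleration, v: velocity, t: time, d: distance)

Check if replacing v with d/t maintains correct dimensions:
Yes

[v] = [L T^-1] and [d/t] = [L T^-1]. These match, so the substitution replaces a quantity by one of the same dimensions and the result a = d/t² has LHS [L T^-2] vs RHS [L T^-2] — still consistent.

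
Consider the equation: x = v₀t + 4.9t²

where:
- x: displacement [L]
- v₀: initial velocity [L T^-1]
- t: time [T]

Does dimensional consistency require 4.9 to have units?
Yes

x has dimensions [L], while t² alone has dimensions [T^2]. For the equation to balance, the factor 4.9 must carry dimensions [L T^-2] — it is a dimensional constant (a numerical value of a physical quantity with its units suppressed), not a pure number.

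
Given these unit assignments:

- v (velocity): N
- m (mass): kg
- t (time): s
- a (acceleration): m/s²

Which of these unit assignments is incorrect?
v

The variable v (velocity) should have units m/s, not N.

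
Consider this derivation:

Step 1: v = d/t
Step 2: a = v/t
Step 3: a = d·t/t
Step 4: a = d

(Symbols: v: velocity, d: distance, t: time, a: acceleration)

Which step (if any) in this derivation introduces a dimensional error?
Step 3

Step 1: v = d/t → LHS [L T^-1], RHS [L T^-1] ✓
Step 2: a = v/t → LHS [L T^-2], RHS [L T^-2] ✓
Step 3: a = d·t/t → LHS [L T^-2], RHS [L] ✗

The first dimensional inconsistency appears in step 3: a = d·t/t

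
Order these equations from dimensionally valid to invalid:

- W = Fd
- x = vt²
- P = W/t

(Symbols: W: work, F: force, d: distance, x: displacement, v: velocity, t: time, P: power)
Dimensionally correct: W = Fd, P = W/t
Dimensionally incorrect: x = vt²
Ordered (correct first, then incorrect): W = Fd, P = W/t, x = vt²

- W = Fd: LHS [L^2 M T^-2], RHS [L^2 M T^-2] → correct ✓
- x = vt²: LHS [L], RHS [L T] → incorrect ✗
- P = W/t: LHS [L^2 M T^-3], RHS [L^2 M T^-3] → correct ✓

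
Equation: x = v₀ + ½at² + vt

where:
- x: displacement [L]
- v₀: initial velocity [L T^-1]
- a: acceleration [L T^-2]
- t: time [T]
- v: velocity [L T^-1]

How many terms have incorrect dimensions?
1

LHS x: [L]
- v₀: [L T^-1] ✗
- ½at²: [L] ✓
- vt: [L] ✓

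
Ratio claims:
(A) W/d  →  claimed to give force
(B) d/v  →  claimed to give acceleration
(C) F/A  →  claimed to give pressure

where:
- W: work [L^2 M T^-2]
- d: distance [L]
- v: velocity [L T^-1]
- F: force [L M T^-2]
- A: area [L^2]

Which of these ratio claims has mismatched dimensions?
(B) d/v does not give acceleration

(A) W/d: [L M T^-2] = force [L M T^-2] ✓
(B) d/v: [T] ≠ acceleration [L T^-2] ✗
(C) F/A: [L^-1 M T^-2] = pressure [L^-1 M T^-2] ✓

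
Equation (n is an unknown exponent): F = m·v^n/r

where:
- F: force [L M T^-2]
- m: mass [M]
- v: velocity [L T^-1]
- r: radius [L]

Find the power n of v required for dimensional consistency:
n = 2

F has dimensions [L M T^-2]; v has dimensions [L T^-1].
The rest of the RHS has dimensions [L^-1 M], so v^n must supply [L^2 T^-2].
With n = 2: m·v^2/r has dimensions [L M T^-2], matching the LHS ✓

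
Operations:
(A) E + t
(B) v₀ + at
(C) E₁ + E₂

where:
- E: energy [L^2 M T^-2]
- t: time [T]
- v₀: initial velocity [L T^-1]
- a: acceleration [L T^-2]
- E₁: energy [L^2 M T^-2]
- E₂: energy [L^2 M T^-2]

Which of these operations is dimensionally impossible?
(A) E + t

(A) E + t: E [L^2 M T^-2] and t [T] — different dimensions cannot be added/subtracted ✗
(B) v₀ + at: v₀ [L T^-1] and at [L T^-1] — same dimensions ✓
(C) E₁ + E₂: E₁ [L^2 M T^-2] and E₂ [L^2 M T^-2] — same dimensions ✓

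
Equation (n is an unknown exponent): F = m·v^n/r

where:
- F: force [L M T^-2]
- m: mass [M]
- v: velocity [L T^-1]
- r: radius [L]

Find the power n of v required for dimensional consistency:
n = 2

F has dimensions [L M T^-2]; v has dimensions [L T^-1].
The rest of the RHS has dimensions [L^-1 M], so v^n must supply [L^2 T^-2].
With n = 2: m·v^2/r has dimensions [L M T^-2], matching the LHS ✓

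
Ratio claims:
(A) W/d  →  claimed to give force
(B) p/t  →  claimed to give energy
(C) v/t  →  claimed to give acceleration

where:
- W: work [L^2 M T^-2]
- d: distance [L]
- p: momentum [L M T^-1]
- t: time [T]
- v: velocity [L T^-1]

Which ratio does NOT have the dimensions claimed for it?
(B) p/t does not give energy

(A) W/d: [L M T^-2] = force [L M T^-2] ✓
(B) p/t: [L M T^-2] ≠ energy [L^2 M T^-2] ✗
(C) v/t: [L T^-2] = acceleration [L T^-2] ✓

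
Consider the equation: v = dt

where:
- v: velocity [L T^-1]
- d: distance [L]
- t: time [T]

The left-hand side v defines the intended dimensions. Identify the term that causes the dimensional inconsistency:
The right-hand side term dt

v has dimensions [L T^-1], but dt has dimensions [L T], so the term dt is dimensionally wrong for v.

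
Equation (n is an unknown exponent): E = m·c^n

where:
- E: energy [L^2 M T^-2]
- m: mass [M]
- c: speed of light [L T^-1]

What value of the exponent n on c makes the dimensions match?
n = 2

E has dimensions [L^2 M T^-2]; c has dimensions [L T^-1].
The rest of the RHS has dimensions [M], so c^n must supply [L^2 T^-2].
With n = 2: m·c^2 has dimensions [L^2 M T^-2], matching the LHS ✓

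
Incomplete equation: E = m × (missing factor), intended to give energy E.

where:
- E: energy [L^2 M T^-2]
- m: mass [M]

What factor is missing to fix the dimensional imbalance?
v² (velocity squared), dimensions [L^2 T^-2]

E has dimensions [L^2 M T^-2] and m has dimensions [M].
The missing factor must have dimensions [L^2 M T^-2] / [M] = [L^2 T^-2], i.e. velocity squared (v²).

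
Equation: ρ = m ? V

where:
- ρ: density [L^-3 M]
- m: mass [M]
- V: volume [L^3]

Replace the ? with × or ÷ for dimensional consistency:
division (÷): ρ = m ÷ V

ρ [L^-3 M]; m [M]; V [L^3].
m × V → [L^3 M] ✗
m ÷ V → [L^-3 M] ✓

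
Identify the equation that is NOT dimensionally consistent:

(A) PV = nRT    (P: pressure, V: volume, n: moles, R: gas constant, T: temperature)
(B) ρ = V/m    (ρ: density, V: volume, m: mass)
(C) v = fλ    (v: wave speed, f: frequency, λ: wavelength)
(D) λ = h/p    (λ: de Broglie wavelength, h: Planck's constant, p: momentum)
(B) ρ = V/m

The equation (B) ρ = V/m is dimensionally incorrect.

LHS (ρ): [L^-3 M]
RHS (V/m): [L^3 M^-1] ✗

The dimensions do not match. The other three equations balance.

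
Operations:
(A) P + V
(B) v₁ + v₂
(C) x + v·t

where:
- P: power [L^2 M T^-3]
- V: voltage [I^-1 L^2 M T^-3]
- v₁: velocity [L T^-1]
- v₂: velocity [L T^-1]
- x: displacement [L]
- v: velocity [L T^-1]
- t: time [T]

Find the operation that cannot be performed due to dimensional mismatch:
(A) P + V

(A) P + V: P [L^2 M T^-3] and V [I^-1 L^2 M T^-3] — different dimensions cannot be added/subtracted ✗
(B) v₁ + v₂: v₁ [L T^-1] and v₂ [L T^-1] — same dimensions ✓
(C) x + v·t: x [L] and v·t [L] — same dimensions ✓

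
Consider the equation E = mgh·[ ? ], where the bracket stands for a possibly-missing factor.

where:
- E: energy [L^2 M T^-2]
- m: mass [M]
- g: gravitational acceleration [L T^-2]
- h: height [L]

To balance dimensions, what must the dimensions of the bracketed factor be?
Nothing is missing — the bracketed factor must be dimensionless.

E has dimensions [L^2 M T^-2] and mgh already has dimensions [L^2 M T^-2], so E = mgh is dimensionally complete.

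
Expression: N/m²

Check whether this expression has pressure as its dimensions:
Yes

The expression N/m² has dimensions [L^-1 M T^-2], which is exactly pressure [L^-1 M T^-2].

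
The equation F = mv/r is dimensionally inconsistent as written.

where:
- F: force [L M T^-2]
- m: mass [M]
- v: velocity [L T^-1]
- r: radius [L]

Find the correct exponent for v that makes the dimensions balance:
The exponent of v should be 2: F = mv^2/r

The LHS F has dimensions [L M T^-2]; v has dimensions [L T^-1].
As written, the RHS mv/r (exponent 1 on v) has dimensions [M T^-1], which does not match.
With exponent 2, the RHS mv^2/r has dimensions [L M T^-2], matching the LHS.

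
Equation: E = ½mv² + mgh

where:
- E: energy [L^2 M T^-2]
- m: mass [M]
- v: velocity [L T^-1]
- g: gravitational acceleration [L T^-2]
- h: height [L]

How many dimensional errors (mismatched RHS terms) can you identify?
0

LHS E: [L^2 M T^-2]
- ½mv²: [L^2 M T^-2] ✓
- mgh: [L^2 M T^-2] ✓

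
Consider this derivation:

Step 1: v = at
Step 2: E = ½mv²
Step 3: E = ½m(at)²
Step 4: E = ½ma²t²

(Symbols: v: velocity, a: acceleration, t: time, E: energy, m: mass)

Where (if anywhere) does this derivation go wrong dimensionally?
No step introduces an error — all steps are dimensionally consistent.

Step 1: v = at → LHS [L T^-1], RHS [L T^-1] ✓
Step 2: E = ½mv² → LHS [L^2 M T^-2], RHS [L^2 M T^-2] ✓
Step 3: E = ½m(at)² → LHS [L^2 M T^-2], RHS [L^2 M T^-2] ✓
Step 4: E = ½ma²t² → LHS [L^2 M T^-2], RHS [L^2 M T^-2] ✓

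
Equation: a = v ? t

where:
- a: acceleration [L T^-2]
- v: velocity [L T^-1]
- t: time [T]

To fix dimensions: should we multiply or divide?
division (÷): a = v ÷ t

a [L T^-2]; v [L T^-1]; t [T].
v × t → [L] ✗
v ÷ t → [L T^-2] ✓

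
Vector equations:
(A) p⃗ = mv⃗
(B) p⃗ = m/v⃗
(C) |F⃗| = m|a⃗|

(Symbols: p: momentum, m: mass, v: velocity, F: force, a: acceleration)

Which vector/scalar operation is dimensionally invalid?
(B) p⃗ = m/v⃗

(A) p⃗ = mv⃗: LHS [L M T^-1], RHS [L M T^-1] ✓ — mass (scalar) times velocity (vector)
(B) p⃗ = m/v⃗: LHS [L M T^-1], RHS [L^-1 M T] ✗ — momentum is mass times velocity; should be mv⃗ (and division by a vector is undefined)
(C) |F⃗| = m|a⃗|: LHS [L M T^-2], RHS [L M T^-2] ✓ — magnitudes of vectors are scalars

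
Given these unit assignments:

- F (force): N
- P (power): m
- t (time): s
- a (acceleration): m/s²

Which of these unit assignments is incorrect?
P

The variable P (power) should have units W, not m.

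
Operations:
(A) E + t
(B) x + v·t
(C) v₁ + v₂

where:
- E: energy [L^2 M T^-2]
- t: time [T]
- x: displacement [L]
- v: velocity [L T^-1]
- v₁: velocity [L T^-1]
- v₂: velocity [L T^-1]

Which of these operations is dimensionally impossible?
(A) E + t

(A) E + t: E [L^2 M T^-2] and t [T] — different dimensions cannot be added/subtracted ✗
(B) x + v·t: x [L] and v·t [L] — same dimensions ✓
(C) v₁ + v₂: v₁ [L T^-1] and v₂ [L T^-1] — same dimensions ✓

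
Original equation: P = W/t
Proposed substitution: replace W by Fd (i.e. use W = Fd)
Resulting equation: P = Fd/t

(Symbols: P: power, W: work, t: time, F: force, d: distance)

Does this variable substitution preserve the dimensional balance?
Yes

[W] = [L^2 M T^-2] and [Fd] = [L^2 M T^-2]. These match, so the substitution replaces a quantity by one of the same dimensions and the result P = Fd/t has LHS [L^2 M T^-3] vs RHS [L^2 M T^-3] — still consistent.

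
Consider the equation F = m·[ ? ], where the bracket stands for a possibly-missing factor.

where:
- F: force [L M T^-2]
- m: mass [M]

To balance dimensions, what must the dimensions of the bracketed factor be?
[L T^-2] — acceleration (e.g. a)

F has dimensions [L M T^-2]; m has dimensions [M].
The bracketed factor must supply [L M T^-2] / [M] = [L T^-2].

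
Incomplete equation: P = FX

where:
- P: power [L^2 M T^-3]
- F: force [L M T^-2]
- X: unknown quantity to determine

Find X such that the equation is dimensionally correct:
X = v (velocity), dimensions [L T^-1]

P has dimensions [L^2 M T^-3]; the rest of the RHS (F) has dimensions [L M T^-2].
So X must have dimensions [L T^-1] — X = v (velocity).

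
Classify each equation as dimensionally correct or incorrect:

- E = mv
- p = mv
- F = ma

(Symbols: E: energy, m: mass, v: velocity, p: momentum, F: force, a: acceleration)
Dimensionally correct: p = mv, F = ma
Dimensionally incorrect: E = mv
Ordered (correct first, then incorrect): p = mv, F = ma, E = mv

- E = mv: LHS [L^2 M T^-2], RHS [L M T^-1] → incorrect ✗
- p = mv: LHS [L M T^-1], RHS [L M T^-1] → correct ✓
- F = ma: LHS [L M T^-2], RHS [L M T^-2] → correct ✓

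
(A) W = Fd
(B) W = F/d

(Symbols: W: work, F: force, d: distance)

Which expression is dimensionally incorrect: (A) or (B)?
(B)

(A) W = Fd: LHS [L^2 M T^-2], RHS [L^2 M T^-2] ✓
(B) W = F/d: LHS [L^2 M T^-2], RHS [M T^-2] ✗

Expression (B) W = F/d is dimensionally incorrect.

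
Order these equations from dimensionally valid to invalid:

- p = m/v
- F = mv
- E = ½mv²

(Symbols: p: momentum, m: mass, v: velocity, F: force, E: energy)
Dimensionally correct: E = ½mv²
Dimensionally incorrect: p = m/v, F = mv
Ordered (correct first, then incorrect): E = ½mv², p = m/v, F = mv

- p = m/v: LHS [L M T^-1], RHS [L^-1 M T] → incorrect ✗
- F = mv: LHS [L M T^-2], RHS [L M T^-1] → incorrect ✗
- E = ½mv²: LHS [L^2 M T^-2], RHS [L^2 M T^-2] → correct ✓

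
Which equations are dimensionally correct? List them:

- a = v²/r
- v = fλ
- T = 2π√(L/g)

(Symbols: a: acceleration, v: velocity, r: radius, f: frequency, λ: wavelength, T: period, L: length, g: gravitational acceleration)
Dimensionally correct: a = v²/r, v = fλ, T = 2π√(L/g)
Dimensionally incorrect: none
Ordered (correct first, then incorrect): a = v²/r, v = fλ, T = 2π√(L/g)

- a = v²/r: LHS [L T^-2], RHS [L T^-2] → correct ✓
- v = fλ: LHS [L T^-1], RHS [L T^-1] → correct ✓
- T = 2π√(L/g): LHS [T], RHS [T] → correct ✓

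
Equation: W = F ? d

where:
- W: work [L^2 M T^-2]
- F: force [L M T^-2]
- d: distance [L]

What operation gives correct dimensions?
multiplication (×): W = F × d

W [L^2 M T^-2]; F [L M T^-2]; d [L].
F × d → [L^2 M T^-2] ✓
F ÷ d → [M T^-2] ✗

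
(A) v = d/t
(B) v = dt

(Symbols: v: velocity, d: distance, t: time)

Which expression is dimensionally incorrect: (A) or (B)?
(B)

(A) v = d/t: LHS [L T^-1], RHS [L T^-1] ✓
(B) v = dt: LHS [L T^-1], RHS [L T] ✗

Expression (B) v = dt is dimensionally incorrect.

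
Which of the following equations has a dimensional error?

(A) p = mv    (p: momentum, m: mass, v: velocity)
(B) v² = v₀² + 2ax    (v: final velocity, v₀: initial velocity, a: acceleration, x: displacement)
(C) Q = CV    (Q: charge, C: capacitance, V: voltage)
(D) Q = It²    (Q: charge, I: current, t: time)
(D) Q = It²

The equation (D) Q = It² is dimensionally incorrect.

LHS (Q): [I T]
RHS (It²): [I T^2] ✗

The dimensions do not match. The other three equations balance.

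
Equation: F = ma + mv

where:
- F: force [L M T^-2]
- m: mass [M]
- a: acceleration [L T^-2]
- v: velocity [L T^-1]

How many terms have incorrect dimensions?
1

LHS F: [L M T^-2]
- ma: [L M T^-2] ✓
- mv: [L M T^-1] ✗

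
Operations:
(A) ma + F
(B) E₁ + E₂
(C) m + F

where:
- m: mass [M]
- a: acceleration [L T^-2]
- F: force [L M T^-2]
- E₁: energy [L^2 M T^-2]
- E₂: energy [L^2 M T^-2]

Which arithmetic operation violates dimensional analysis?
(C) m + F

(A) ma + F: ma [L M T^-2] and F [L M T^-2] — same dimensions ✓
(B) E₁ + E₂: E₁ [L^2 M T^-2] and E₂ [L^2 M T^-2] — same dimensions ✓
(C) m + F: m [M] and F [L M T^-2] — different dimensions cannot be added/subtracted ✗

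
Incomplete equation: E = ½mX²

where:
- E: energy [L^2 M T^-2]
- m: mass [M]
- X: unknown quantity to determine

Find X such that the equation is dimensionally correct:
X = v (velocity), dimensions [L T^-1]

E has dimensions [L^2 M T^-2]; the rest of the RHS (½m) has dimensions [M].
So X² must have dimensions [L^2 T^-2], i.e. X has dimensions [L T^-1] — X = v (velocity).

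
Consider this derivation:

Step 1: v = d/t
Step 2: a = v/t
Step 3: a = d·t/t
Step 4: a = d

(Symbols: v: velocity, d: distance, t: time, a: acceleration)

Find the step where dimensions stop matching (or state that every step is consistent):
Step 3

Step 1: v = d/t → LHS [L T^-1], RHS [L T^-1] ✓
Step 2: a = v/t → LHS [L T^-2], RHS [L T^-2] ✓
Step 3: a = d·t/t → LHS [L T^-2], RHS [L] ✗

The first dimensional inconsistency appears in step 3: a = d·t/t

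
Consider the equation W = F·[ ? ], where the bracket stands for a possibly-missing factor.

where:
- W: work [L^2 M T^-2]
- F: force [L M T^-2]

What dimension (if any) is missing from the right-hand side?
[L] — length (e.g. a distance d)

W has dimensions [L^2 M T^-2]; F has dimensions [L M T^-2].
The bracketed factor must supply [L^2 M T^-2] / [L M T^-2] = [L].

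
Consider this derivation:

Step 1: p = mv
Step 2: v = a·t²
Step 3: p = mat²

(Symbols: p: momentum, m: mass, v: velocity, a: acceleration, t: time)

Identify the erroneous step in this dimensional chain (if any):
Step 2

Step 1: p = mv → LHS [L M T^-1], RHS [L M T^-1] ✓
Step 2: v = a·t² → LHS [L T^-1], RHS [L] ✗

The first dimensional inconsistency appears in step 2: v = a·t²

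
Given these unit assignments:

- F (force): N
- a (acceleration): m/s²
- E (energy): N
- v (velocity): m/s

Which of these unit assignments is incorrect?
E

The variable E (energy) should have units J, not N.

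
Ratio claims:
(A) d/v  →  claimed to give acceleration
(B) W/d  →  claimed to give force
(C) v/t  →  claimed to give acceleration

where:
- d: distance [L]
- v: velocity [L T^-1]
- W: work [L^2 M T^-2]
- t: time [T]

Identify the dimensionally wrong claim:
(A) d/v does not give acceleration

(A) d/v: [T] ≠ acceleration [L T^-2] ✗
(B) W/d: [L M T^-2] = force [L M T^-2] ✓
(C) v/t: [L T^-2] = acceleration [L T^-2] ✓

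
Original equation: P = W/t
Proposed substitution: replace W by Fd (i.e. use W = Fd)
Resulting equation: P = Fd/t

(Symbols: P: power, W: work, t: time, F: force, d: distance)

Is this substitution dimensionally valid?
Yes

[W] = [L^2 M T^-2] and [Fd] = [L^2 M T^-2]. These match, so the substitution replaces a quantity by one of the same dimensions and the result P = Fd/t has LHS [L^2 M T^-3] vs RHS [L^2 M T^-3] — still consistent.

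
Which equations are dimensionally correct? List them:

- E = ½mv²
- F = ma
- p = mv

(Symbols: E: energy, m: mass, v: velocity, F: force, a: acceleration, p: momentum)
Dimensionally correct: E = ½mv², F = ma, p = mv
Dimensionally incorrect: none
Ordered (correct first, then incorrect): E = ½mv², F = ma, p = mv

- E = ½mv²: LHS [L^2 M T^-2], RHS [L^2 M T^-2] → correct ✓
- F = ma: LHS [L M T^-2], RHS [L M T^-2] → correct ✓
- p = mv: LHS [L M T^-1], RHS [L M T^-1] → correct ✓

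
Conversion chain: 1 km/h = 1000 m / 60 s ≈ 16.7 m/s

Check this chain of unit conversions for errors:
The chain is incorrect (it contains an error).

Incorrect: 1 h = 3600 s, not 60 s (1 km/h ≈ 0.278 m/s)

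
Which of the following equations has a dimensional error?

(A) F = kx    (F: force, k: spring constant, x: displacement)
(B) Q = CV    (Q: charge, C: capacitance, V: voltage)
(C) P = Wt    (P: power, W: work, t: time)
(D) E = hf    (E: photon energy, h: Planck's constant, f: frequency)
(C) P = Wt

The equation (C) P = Wt is dimensionally incorrect.

LHS (P): [L^2 M T^-3]
RHS (Wt): [L^2 M T^-1] ✗

The dimensions do not match. The other three equations balance.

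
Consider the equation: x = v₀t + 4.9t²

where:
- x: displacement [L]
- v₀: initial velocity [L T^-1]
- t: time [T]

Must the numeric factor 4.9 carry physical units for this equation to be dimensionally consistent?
Yes

x has dimensions [L], while t² alone has dimensions [T^2]. For the equation to balance, the factor 4.9 must carry dimensions [L T^-2] — it is a dimensional constant (a numerical value of a physical quantity with its units suppressed), not a pure number.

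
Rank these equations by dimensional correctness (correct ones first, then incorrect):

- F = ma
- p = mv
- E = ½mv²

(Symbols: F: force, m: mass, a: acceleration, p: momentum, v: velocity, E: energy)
Dimensionally correct: F = ma, p = mv, E = ½mv²
Dimensionally incorrect: none
Ordered (correct first, then incorrect): F = ma, p = mv, E = ½mv²

- F = ma: LHS [L M T^-2], RHS [L M T^-2] → correct ✓
- p = mv: LHS [L M T^-1], RHS [L M T^-1] → correct ✓
- E = ½mv²: LHS [L^2 M T^-2], RHS [L^2 M T^-2] → correct ✓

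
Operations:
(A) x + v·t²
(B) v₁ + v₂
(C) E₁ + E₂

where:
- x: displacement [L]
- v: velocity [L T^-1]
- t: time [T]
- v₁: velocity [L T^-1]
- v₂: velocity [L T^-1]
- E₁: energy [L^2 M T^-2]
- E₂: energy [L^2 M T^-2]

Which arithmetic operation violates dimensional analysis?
(A) x + v·t²

(A) x + v·t²: x [L] and v·t² [L T] — different dimensions cannot be added/subtracted ✗
(B) v₁ + v₂: v₁ [L T^-1] and v₂ [L T^-1] — same dimensions ✓
(C) E₁ + E₂: E₁ [L^2 M T^-2] and E₂ [L^2 M T^-2] — same dimensions ✓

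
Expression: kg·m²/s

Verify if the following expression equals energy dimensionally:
No

The expression kg·m²/s has dimensions [L^2 M T^-1], but energy has dimensions [L^2 M T^-2].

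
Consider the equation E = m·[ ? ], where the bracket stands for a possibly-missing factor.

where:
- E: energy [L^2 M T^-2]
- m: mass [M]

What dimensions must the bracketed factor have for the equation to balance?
[L^2 T^-2] — velocity squared (e.g. v²)

E has dimensions [L^2 M T^-2]; m has dimensions [M].
The bracketed factor must supply [L^2 M T^-2] / [M] = [L^2 T^-2].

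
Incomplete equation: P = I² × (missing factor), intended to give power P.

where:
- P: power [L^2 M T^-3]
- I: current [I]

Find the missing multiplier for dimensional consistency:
R (resistance), dimensions [I^-2 L^2 M T^-3]

P has dimensions [L^2 M T^-3] and I² has dimensions [I^2].
The missing factor must have dimensions [L^2 M T^-3] / [I^2] = [I^-2 L^2 M T^-3], i.e. resistance (R).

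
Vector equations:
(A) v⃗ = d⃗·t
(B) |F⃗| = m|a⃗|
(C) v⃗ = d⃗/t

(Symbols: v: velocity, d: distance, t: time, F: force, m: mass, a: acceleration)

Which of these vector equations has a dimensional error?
(A) v⃗ = d⃗·t

(A) v⃗ = d⃗·t: LHS [L T^-1], RHS [L T] ✗ — velocity is displacement per time; should be d⃗/t
(B) |F⃗| = m|a⃗|: LHS [L M T^-2], RHS [L M T^-2] ✓ — magnitudes of vectors are scalars
(C) v⃗ = d⃗/t: LHS [L T^-1], RHS [L T^-1] ✓ — displacement (vector) divided by time (scalar)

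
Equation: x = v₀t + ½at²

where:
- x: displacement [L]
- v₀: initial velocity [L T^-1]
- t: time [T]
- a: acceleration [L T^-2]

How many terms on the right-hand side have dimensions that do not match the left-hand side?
0

LHS x: [L]
- v₀t: [L] ✓
- ½at²: [L] ✓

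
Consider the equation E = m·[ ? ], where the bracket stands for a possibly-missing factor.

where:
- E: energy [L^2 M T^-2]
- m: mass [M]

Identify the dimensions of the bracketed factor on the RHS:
[L^2 T^-2] — velocity squared (e.g. v²)

E has dimensions [L^2 M T^-2]; m has dimensions [M].
The bracketed factor must supply [L^2 M T^-2] / [M] = [L^2 T^-2].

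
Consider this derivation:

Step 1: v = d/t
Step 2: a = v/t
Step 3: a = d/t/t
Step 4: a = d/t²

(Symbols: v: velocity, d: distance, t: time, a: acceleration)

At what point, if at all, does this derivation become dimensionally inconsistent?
No step introduces an error — all steps are dimensionally consistent.

Step 1: v = d/t → LHS [L T^-1], RHS [L T^-1] ✓
Step 2: a = v/t → LHS [L T^-2], RHS [L T^-2] ✓
Step 3: a = d/t/t → LHS [L T^-2], RHS [L T^-2] ✓
Step 4: a = d/t² → LHS [L T^-2], RHS [L T^-2] ✓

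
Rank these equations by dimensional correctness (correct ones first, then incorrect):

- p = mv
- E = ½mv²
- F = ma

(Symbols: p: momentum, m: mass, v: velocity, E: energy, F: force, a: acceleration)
Dimensionally correct: p = mv, E = ½mv², F = ma
Dimensionally incorrect: none
Ordered (correct first, then incorrect): p = mv, E = ½mv², F = ma

- p = mv: LHS [L M T^-1], RHS [L M T^-1] → correct ✓
- E = ½mv²: LHS [L^2 M T^-2], RHS [L^2 M T^-2] → correct ✓
- F = ma: LHS [L M T^-2], RHS [L M T^-2] → correct ✓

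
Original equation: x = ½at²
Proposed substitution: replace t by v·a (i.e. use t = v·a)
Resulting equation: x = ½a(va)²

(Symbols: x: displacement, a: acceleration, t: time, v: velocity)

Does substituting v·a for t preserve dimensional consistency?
No

[t] = [T] and [v·a] = [L^2 T^-3]. These differ, so the substitution replaces a quantity by one of different dimensions and the result x = ½a(va)² has LHS [L] vs RHS [L^5 T^-8] — inconsistent.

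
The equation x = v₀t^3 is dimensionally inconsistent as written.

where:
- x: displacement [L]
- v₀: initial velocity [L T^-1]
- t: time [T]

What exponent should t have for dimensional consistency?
The exponent of t should be 1: x = v₀t

The LHS x has dimensions [L]; t has dimensions [T].
As written, the RHS v₀t^3 (exponent 3 on t) has dimensions [L T^2], which does not match.
With exponent 1, the RHS v₀t has dimensions [L], matching the LHS.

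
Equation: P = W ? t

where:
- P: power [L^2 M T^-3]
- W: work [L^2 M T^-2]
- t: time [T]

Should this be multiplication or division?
division (÷): P = W ÷ t

P [L^2 M T^-3]; W [L^2 M T^-2]; t [T].
W × t → [L^2 M T^-1] ✗
W ÷ t → [L^2 M T^-3] ✓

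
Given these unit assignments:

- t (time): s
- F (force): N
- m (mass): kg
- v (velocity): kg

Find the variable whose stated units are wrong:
v

The variable v (velocity) should have units m/s, not kg.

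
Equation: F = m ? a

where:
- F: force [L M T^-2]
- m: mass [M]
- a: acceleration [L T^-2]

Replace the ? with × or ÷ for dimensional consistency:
multiplication (×): F = m × a

F [L M T^-2]; m [M]; a [L T^-2].
m × a → [L M T^-2] ✓
m ÷ a → [L^-1 M T^2] ✗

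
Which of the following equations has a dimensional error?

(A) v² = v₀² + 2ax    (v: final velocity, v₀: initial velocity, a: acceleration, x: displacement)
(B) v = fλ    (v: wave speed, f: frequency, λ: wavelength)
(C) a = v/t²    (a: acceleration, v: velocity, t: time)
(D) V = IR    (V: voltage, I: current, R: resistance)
(C) a = v/t²

The equation (C) a = v/t² is dimensionally incorrect.

LHS (a): [L T^-2]
RHS (v/t²): [L T^-3] ✗

The dimensions do not match. The other three equations balance.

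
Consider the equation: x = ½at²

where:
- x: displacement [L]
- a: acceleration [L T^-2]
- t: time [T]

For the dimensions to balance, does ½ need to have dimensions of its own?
No

x has dimensions [L] and at² already has dimensions [L], so the equation balances without ½ contributing any dimensions. ½ is a pure (dimensionless) number; changing or removing it would not affect dimensional consistency.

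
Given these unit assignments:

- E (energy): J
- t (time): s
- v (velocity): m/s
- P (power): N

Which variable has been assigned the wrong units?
P

The variable P (power) should have units W, not N.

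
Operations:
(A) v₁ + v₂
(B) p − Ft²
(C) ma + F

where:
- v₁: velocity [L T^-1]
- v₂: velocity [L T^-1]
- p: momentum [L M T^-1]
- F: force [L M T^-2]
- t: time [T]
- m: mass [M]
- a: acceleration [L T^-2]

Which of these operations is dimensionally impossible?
(B) p − Ft²

(A) v₁ + v₂: v₁ [L T^-1] and v₂ [L T^-1] — same dimensions ✓
(B) p − Ft²: p [L M T^-1] and Ft² [L M] — different dimensions cannot be added/subtracted ✗
(C) ma + F: ma [L M T^-2] and F [L M T^-2] — same dimensions ✓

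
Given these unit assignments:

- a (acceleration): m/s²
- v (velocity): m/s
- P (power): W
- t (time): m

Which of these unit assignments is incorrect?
t

The variable t (time) should have units s, not m.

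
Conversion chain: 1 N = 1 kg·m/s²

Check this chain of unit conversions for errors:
The chain is correct (no errors).

Correct: Newton is defined as kg·m/s²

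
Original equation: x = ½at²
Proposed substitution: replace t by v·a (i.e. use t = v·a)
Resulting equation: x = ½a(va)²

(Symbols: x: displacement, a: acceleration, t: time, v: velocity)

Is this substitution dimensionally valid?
No

[t] = [T] and [v·a] = [L^2 T^-3]. These differ, so the substitution replaces a quantity by one of different dimensions and the result x = ½a(va)² has LHS [L] vs RHS [L^5 T^-8] — inconsistent.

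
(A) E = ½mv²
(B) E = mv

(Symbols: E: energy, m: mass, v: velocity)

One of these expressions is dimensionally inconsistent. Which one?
(B)

(A) E = ½mv²: LHS [L^2 M T^-2], RHS [L^2 M T^-2] ✓
(B) E = mv: LHS [L^2 M T^-2], RHS [L M T^-1] ✗

Expression (B) E = mv is dimensionally incorrect.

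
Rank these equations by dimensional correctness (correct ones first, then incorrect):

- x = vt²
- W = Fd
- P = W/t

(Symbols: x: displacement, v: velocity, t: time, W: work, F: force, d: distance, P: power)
Dimensionally correct: W = Fd, P = W/t
Dimensionally incorrect: x = vt²
Ordered (correct first, then incorrect): W = Fd, P = W/t, x = vt²

- x = vt²: LHS [L], RHS [L T] → incorrect ✗
- W = Fd: LHS [L^2 M T^-2], RHS [L^2 M T^-2] → correct ✓
- P = W/t: LHS [L^2 M T^-3], RHS [L^2 M T^-3] → correct ✓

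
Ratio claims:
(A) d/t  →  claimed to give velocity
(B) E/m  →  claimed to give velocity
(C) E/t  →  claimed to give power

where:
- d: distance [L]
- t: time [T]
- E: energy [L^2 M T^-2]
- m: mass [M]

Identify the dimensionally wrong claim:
(B) E/m does not give velocity

(A) d/t: [L T^-1] = velocity [L T^-1] ✓
(B) E/m: [L^2 T^-2] ≠ velocity [L T^-1] ✗
(C) E/t: [L^2 M T^-3] = power [L^2 M T^-3] ✓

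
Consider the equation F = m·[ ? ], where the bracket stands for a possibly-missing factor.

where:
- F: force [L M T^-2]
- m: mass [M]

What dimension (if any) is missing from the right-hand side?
[L T^-2] — acceleration (e.g. a)

F has dimensions [L M T^-2]; m has dimensions [M].
The bracketed factor must supply [L M T^-2] / [M] = [L T^-2].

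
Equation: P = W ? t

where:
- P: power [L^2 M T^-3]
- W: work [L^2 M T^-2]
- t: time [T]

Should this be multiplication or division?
division (÷): P = W ÷ t

P [L^2 M T^-3]; W [L^2 M T^-2]; t [T].
W × t → [L^2 M T^-1] ✗
W ÷ t → [L^2 M T^-3] ✓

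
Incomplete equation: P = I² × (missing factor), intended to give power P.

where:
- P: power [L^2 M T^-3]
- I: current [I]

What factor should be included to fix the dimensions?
R (resistance), dimensions [I^-2 L^2 M T^-3]

P has dimensions [L^2 M T^-3] and I² has dimensions [I^2].
The missing factor must have dimensions [L^2 M T^-3] / [I^2] = [I^-2 L^2 M T^-3], i.e. resistance (R).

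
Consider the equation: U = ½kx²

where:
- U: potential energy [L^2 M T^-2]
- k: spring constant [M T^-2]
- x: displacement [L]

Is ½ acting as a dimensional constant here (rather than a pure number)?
No

U has dimensions [L^2 M T^-2] and kx² already has dimensions [L^2 M T^-2], so the equation balances without ½ contributing any dimensions. ½ is a pure (dimensionless) number; changing or removing it would not affect dimensional consistency.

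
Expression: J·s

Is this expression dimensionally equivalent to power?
No

The expression J·s has dimensions [L^2 M T^-1], but power has dimensions [L^2 M T^-3].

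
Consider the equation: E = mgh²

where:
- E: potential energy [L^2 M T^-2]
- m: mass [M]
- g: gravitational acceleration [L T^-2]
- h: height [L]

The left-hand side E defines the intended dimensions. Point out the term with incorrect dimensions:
The right-hand side term mgh²

E has dimensions [L^2 M T^-2], but mgh² has dimensions [L^3 M T^-2], so the term mgh² is dimensionally wrong for E.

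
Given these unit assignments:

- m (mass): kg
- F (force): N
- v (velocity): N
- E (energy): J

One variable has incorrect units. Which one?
v

The variable v (velocity) should have units m/s, not N.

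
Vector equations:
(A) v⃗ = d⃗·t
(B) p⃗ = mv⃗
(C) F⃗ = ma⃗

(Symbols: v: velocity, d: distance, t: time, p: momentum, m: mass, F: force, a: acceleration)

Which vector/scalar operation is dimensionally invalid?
(A) v⃗ = d⃗·t

(A) v⃗ = d⃗·t: LHS [L T^-1], RHS [L T] ✗ — velocity is displacement per time; should be d⃗/t
(B) p⃗ = mv⃗: LHS [L M T^-1], RHS [L M T^-1] ✓ — mass (scalar) times velocity (vector)
(C) F⃗ = ma⃗: LHS [L M T^-2], RHS [L M T^-2] ✓ — Force and acceleration are vectors, mass is a scalar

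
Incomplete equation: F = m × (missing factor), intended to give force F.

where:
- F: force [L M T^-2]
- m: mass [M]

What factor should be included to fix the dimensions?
a (acceleration), dimensions [L T^-2]

F has dimensions [L M T^-2] and m has dimensions [M].
The missing factor must have dimensions [L M T^-2] / [M] = [L T^-2], i.e. acceleration (a).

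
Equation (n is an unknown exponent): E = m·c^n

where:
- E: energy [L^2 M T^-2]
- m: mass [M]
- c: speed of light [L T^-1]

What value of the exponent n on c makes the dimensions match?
n = 2

E has dimensions [L^2 M T^-2]; c has dimensions [L T^-1].
The rest of the RHS has dimensions [M], so c^n must supply [L^2 T^-2].
With n = 2: m·c^2 has dimensions [L^2 M T^-2], matching the LHS ✓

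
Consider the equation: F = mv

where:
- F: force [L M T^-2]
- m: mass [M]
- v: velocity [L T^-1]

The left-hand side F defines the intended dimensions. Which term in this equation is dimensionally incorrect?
The right-hand side term mv

F has dimensions [L M T^-2], but mv has dimensions [L M T^-1], so the term mv is dimensionally wrong for F.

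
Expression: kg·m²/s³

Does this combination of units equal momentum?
No

The expression kg·m²/s³ has dimensions [L^2 M T^-3], but momentum has dimensions [L M T^-1].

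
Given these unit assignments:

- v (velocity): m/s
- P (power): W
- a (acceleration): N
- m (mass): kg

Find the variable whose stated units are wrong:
a

The variable a (acceleration) should have units m/s², not N.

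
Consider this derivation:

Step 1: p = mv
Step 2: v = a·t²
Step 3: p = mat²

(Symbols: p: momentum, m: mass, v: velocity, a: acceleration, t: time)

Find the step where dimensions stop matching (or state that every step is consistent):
Step 2

Step 1: p = mv → LHS [L M T^-1], RHS [L M T^-1] ✓
Step 2: v = a·t² → LHS [L T^-1], RHS [L] ✗

The first dimensional inconsistency appears in step 2: v = a·t²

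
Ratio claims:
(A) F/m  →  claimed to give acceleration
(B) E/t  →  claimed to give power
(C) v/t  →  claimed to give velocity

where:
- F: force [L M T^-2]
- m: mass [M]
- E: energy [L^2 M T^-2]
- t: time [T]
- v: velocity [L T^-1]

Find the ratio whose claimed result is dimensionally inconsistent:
(C) v/t does not give velocity

(A) F/m: [L T^-2] = acceleration [L T^-2] ✓
(B) E/t: [L^2 M T^-3] = power [L^2 M T^-3] ✓
(C) v/t: [L T^-2] ≠ velocity [L T^-1] ✗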